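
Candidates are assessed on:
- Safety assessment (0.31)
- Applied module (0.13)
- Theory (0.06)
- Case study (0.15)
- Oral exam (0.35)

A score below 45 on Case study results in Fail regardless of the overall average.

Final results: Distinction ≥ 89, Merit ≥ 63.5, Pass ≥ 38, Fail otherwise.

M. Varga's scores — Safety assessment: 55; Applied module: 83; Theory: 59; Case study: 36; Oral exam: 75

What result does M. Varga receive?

Case study score 36 < 45: minimum not met.
Weighted total:
  Safety assessment 55 × 0.31 = 17.05
  Applied module 83 × 0.13 = 10.79
  Theory 59 × 0.06 = 3.54
  Case study 36 × 0.15 = 5.4
  Oral exam 75 × 0.35 = 26.25
Sum = 63.03
Because the Case study minimum was not met, the result is Fail.

Fail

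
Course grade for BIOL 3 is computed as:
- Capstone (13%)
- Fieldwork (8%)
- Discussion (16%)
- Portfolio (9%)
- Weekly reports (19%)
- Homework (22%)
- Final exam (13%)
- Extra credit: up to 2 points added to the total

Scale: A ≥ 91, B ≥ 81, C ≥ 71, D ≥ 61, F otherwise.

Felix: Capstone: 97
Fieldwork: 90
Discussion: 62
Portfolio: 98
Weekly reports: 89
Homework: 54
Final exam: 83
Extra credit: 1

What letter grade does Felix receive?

C

Weighted total:
  Capstone 97 × 0.13 = 12.61
  Fieldwork 90 × 0.08 = 7.2
  Discussion 62 × 0.16 = 9.92
  Portfolio 98 × 0.09 = 8.82
  Weekly reports 89 × 0.19 = 16.91
  Homework 54 × 0.22 = 11.88
  Final exam 83 × 0.13 = 10.79
Sum = 78.13
Extra credit: 78.13 + 1 = 79.13
79.13 is ≥ 71 and < 81 → C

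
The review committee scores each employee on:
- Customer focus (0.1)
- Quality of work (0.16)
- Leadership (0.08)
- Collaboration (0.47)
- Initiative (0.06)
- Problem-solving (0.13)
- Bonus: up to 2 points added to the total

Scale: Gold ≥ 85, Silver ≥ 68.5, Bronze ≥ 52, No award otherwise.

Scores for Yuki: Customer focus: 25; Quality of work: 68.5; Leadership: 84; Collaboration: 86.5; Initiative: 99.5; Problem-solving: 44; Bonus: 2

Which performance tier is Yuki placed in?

Silver

Weighted total:
  Customer focus 25 × 0.1 = 2.5
  Quality of work 68.5 × 0.16 = 10.96
  Leadership 84 × 0.08 = 6.72
  Collaboration 86.5 × 0.47 = 40.655
  Initiative 99.5 × 0.06 = 5.97
  Problem-solving 44 × 0.13 = 5.72
Sum = 72.525
Bonus: 72.525 + 2 = 74.525
74.525 is ≥ 68.5 and < 85 → Silver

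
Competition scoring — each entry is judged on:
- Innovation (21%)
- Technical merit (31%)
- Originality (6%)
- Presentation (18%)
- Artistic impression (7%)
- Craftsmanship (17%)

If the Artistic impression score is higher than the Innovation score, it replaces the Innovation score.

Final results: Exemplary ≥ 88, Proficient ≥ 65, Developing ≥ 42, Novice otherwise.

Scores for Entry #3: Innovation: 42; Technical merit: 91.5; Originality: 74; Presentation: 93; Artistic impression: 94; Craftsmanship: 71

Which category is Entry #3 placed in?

Artistic impression (94) > Innovation (42), so Innovation counts as 94.
Weighted total:
  Innovation 94 × 0.21 = 19.74
  Technical merit 91.5 × 0.31 = 28.365
  Originality 74 × 0.06 = 4.44
  Presentation 93 × 0.18 = 16.74
  Artistic impression 94 × 0.07 = 6.58
  Craftsmanship 71 × 0.17 = 12.07
Sum = 87.935
87.935 is ≥ 65 and < 88 → Proficient

Proficient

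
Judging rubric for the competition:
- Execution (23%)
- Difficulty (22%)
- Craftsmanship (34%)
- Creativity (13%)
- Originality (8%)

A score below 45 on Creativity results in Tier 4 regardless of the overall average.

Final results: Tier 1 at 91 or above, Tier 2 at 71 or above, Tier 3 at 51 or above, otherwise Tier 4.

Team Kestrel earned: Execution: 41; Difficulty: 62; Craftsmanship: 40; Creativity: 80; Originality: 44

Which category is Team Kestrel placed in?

Creativity score 80 ≥ 45: minimum met.
Weighted total:
  Execution 41 × 0.23 = 9.43
  Difficulty 62 × 0.22 = 13.64
  Craftsmanship 40 × 0.34 = 13.6
  Creativity 80 × 0.13 = 10.4
  Originality 44 × 0.08 = 3.52
Sum = 50.59
50.59 < 51 → Tier 4

Tier 4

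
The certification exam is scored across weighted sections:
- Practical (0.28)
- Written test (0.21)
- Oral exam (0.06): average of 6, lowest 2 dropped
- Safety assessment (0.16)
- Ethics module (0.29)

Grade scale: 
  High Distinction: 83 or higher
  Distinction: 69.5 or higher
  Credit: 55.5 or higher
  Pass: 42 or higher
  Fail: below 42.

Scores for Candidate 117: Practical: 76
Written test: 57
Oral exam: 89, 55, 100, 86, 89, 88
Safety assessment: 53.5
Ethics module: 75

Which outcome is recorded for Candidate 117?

Credit

Oral exam: drop 55, 86 → average of remaining 4 = 366/4 = 91.5
Weighted total:
  Practical 76 × 0.28 = 21.28
  Written test 57 × 0.21 = 11.97
  Oral exam 91.5 × 0.06 = 5.49
  Safety assessment 53.5 × 0.16 = 8.56
  Ethics module 75 × 0.29 = 21.75
Sum = 69.05
69.05 is ≥ 55.5 and < 69.5 → Credit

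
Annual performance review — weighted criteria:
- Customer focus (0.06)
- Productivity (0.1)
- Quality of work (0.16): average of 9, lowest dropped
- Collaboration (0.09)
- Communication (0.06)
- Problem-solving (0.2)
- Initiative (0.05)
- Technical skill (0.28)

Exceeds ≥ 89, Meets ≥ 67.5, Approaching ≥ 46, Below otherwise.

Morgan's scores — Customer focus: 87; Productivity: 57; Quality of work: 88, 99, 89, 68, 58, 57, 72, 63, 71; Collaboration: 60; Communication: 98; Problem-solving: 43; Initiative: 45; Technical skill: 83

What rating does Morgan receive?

Meets

Quality of work: drop 57 → average of remaining 8 = 608/8 = 76
Weighted total:
  Customer focus 87 × 0.06 = 5.22
  Productivity 57 × 0.1 = 5.7
  Quality of work 76 × 0.16 = 12.16
  Collaboration 60 × 0.09 = 5.4
  Communication 98 × 0.06 = 5.88
  Problem-solving 43 × 0.2 = 8.6
  Initiative 45 × 0.05 = 2.25
  Technical skill 83 × 0.28 = 23.24
Sum = 68.45
68.45 is ≥ 67.5 and < 89 → Meets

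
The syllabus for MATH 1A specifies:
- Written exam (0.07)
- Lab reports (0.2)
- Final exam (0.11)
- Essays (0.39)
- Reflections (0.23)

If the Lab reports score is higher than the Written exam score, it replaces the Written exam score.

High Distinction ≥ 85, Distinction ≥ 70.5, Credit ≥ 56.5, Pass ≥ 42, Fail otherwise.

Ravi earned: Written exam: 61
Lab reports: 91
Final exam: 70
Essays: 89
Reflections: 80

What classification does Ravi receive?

High Distinction

Lab reports (91) > Written exam (61), so Written exam counts as 91.
Weighted total:
  Written exam 91 × 0.07 = 6.37
  Lab reports 91 × 0.2 = 18.2
  Final exam 70 × 0.11 = 7.7
  Essays 89 × 0.39 = 34.71
  Reflections 80 × 0.23 = 18.4
Sum = 85.38
85.38 ≥ 85 → High Distinction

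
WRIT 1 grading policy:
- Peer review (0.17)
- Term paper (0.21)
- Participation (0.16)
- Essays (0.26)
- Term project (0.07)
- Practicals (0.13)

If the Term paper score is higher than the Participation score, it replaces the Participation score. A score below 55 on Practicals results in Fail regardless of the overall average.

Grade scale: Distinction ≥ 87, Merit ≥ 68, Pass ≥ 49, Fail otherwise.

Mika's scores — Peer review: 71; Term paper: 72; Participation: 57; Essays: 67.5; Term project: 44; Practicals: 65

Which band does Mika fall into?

Term paper (72) > Participation (57), so Participation counts as 72.
Practicals score 65 ≥ 55: minimum met.
Weighted total:
  Peer review 71 × 0.17 = 12.07
  Term paper 72 × 0.21 = 15.12
  Participation 72 × 0.16 = 11.52
  Essays 67.5 × 0.26 = 17.55
  Term project 44 × 0.07 = 3.08
  Practicals 65 × 0.13 = 8.45
Sum = 67.79
67.79 is ≥ 49 and < 68 → Pass

Pass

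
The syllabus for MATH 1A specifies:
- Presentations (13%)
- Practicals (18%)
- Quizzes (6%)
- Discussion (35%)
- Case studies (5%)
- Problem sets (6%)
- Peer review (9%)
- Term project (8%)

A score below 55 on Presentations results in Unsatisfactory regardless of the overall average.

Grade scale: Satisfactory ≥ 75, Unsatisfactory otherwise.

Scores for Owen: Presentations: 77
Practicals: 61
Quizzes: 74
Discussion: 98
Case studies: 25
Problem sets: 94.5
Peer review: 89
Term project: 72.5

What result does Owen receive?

Presentations score 77 ≥ 55: minimum met.
Weighted total:
  Presentations 77 × 0.13 = 10.01
  Practicals 61 × 0.18 = 10.98
  Quizzes 74 × 0.06 = 4.44
  Discussion 98 × 0.35 = 34.3
  Case studies 25 × 0.05 = 1.25
  Problem sets 94.5 × 0.06 = 5.67
  Peer review 89 × 0.09 = 8.01
  Term project 72.5 × 0.08 = 5.8
Sum = 80.46
80.46 ≥ 75 → Satisfactory

Satisfactory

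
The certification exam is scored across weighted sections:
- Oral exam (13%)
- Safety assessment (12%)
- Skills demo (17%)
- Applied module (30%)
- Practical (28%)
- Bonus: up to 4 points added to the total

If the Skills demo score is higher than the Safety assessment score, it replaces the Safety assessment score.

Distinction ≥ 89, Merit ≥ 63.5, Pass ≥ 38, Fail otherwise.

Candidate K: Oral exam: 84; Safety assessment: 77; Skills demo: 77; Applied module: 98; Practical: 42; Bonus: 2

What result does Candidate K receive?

Skills demo (77) ≤ Safety assessment (77), so Safety assessment stays at 77.
Weighted total:
  Oral exam 84 × 0.13 = 10.92
  Safety assessment 77 × 0.12 = 9.24
  Skills demo 77 × 0.17 = 13.09
  Applied module 98 × 0.3 = 29.4
  Practical 42 × 0.28 = 11.76
Sum = 74.41
Bonus: 74.41 + 2 = 76.41
76.41 is ≥ 63.5 and < 89 → Merit

Merit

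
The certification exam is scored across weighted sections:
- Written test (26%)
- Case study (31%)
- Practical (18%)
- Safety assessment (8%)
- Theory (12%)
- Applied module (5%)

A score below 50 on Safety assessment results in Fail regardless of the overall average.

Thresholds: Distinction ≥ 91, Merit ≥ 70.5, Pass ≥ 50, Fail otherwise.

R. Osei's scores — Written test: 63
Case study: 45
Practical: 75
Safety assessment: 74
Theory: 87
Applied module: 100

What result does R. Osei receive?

Safety assessment score 74 ≥ 50: minimum met.
Weighted total:
  Written test 63 × 0.26 = 16.38
  Case study 45 × 0.31 = 13.95
  Practical 75 × 0.18 = 13.5
  Safety assessment 74 × 0.08 = 5.92
  Theory 87 × 0.12 = 10.44
  Applied module 100 × 0.05 = 5
Sum = 65.19
65.19 is ≥ 50 and < 70.5 → Pass

Pass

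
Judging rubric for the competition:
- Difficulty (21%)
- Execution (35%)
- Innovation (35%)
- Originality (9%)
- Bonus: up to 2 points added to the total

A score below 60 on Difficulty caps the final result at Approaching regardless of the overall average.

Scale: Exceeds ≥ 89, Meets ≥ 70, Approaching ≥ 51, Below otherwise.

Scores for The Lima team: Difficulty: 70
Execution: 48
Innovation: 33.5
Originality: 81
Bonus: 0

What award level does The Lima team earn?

Below

Difficulty score 70 ≥ 60: minimum met.
Weighted total:
  Difficulty 70 × 0.21 = 14.7
  Execution 48 × 0.35 = 16.8
  Innovation 33.5 × 0.35 = 11.725
  Originality 81 × 0.09 = 7.29
Sum = 50.515
Bonus: 50.515 + 0 = 50.515
50.515 < 51 → Below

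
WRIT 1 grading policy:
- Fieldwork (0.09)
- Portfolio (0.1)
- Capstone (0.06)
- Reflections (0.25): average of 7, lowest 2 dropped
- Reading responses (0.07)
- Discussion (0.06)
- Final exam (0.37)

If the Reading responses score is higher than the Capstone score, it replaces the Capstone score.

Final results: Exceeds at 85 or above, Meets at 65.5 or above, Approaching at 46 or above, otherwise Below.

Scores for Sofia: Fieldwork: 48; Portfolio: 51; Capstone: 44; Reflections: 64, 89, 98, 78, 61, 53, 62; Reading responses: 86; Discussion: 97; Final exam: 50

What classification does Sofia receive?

Reflections: drop 53, 61 → average of remaining 5 = 391/5 = 78.2
Reading responses (86) > Capstone (44), so Capstone counts as 86.
Weighted total:
  Fieldwork 48 × 0.09 = 4.32
  Portfolio 51 × 0.1 = 5.1
  Capstone 86 × 0.06 = 5.16
  Reflections 78.2 × 0.25 = 19.55
  Reading responses 86 × 0.07 = 6.02
  Discussion 97 × 0.06 = 5.82
  Final exam 50 × 0.37 = 18.5
Sum = 64.47
64.47 is ≥ 46 and < 65.5 → Approaching

Approaching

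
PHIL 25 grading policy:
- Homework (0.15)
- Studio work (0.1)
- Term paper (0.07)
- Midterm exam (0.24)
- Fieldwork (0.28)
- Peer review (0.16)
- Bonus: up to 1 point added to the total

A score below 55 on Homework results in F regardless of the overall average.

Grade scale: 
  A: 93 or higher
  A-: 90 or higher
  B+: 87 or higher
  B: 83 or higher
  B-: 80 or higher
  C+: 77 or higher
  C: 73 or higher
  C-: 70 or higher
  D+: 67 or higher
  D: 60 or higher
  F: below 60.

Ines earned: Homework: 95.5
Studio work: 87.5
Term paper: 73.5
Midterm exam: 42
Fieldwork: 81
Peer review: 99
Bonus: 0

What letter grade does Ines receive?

Homework score 95.5 ≥ 55: minimum met.
Weighted total:
  Homework 95.5 × 0.15 = 14.325
  Studio work 87.5 × 0.1 = 8.75
  Term paper 73.5 × 0.07 = 5.145
  Midterm exam 42 × 0.24 = 10.08
  Fieldwork 81 × 0.28 = 22.68
  Peer review 99 × 0.16 = 15.84
Sum = 76.82
Bonus: 76.82 + 0 = 76.82
76.82 is ≥ 73 and < 77 → C

C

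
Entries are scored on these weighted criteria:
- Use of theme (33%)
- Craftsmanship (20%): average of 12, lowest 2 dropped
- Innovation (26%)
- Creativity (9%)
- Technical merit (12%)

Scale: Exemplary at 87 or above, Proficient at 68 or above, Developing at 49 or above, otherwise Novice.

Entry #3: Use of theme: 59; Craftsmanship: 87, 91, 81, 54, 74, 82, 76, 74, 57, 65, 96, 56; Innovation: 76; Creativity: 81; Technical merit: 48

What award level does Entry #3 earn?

Craftsmanship: drop 54, 56 → average of remaining 10 = 783/10 = 78.3
Weighted total:
  Use of theme 59 × 0.33 = 19.47
  Craftsmanship 78.3 × 0.2 = 15.66
  Innovation 76 × 0.26 = 19.76
  Creativity 81 × 0.09 = 7.29
  Technical merit 48 × 0.12 = 5.76
Sum = 67.94
67.94 is ≥ 49 and < 68 → Developing

Developing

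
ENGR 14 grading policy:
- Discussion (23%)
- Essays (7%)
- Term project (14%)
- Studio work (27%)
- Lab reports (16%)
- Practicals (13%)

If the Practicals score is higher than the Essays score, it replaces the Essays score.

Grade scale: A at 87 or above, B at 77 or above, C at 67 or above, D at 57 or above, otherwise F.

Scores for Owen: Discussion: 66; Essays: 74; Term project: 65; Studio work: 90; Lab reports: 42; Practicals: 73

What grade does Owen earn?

Practicals (73) ≤ Essays (74), so Essays stays at 74.
Weighted total:
  Discussion 66 × 0.23 = 15.18
  Essays 74 × 0.07 = 5.18
  Term project 65 × 0.14 = 9.1
  Studio work 90 × 0.27 = 24.3
  Lab reports 42 × 0.16 = 6.72
  Practicals 73 × 0.13 = 9.49
Sum = 69.97
69.97 is ≥ 67 and < 77 → C

C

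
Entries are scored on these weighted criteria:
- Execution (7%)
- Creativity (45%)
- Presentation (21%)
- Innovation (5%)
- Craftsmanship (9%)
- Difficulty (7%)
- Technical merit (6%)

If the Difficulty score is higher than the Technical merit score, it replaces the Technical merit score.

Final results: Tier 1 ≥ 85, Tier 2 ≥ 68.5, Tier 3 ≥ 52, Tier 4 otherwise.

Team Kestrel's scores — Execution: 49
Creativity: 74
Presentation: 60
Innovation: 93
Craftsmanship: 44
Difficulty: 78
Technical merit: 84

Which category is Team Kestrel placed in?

Tier 3

Difficulty (78) ≤ Technical merit (84), so Technical merit stays at 84.
Weighted total:
  Execution 49 × 0.07 = 3.43
  Creativity 74 × 0.45 = 33.3
  Presentation 60 × 0.21 = 12.6
  Innovation 93 × 0.05 = 4.65
  Craftsmanship 44 × 0.09 = 3.96
  Difficulty 78 × 0.07 = 5.46
  Technical merit 84 × 0.06 = 5.04
Sum = 68.44
68.44 is ≥ 52 and < 68.5 → Tier 3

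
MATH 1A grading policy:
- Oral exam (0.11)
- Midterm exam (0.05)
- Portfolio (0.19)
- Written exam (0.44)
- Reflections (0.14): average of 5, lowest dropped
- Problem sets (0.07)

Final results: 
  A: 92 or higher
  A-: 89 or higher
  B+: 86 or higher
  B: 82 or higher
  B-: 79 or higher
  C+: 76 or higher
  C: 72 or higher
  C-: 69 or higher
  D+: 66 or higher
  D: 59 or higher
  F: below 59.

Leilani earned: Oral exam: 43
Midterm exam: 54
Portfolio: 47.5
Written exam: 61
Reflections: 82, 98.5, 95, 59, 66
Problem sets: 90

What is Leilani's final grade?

D

Reflections: drop 59 → average of remaining 4 = 341.5/4 = 85.375
Weighted total:
  Oral exam 43 × 0.11 = 4.73
  Midterm exam 54 × 0.05 = 2.7
  Portfolio 47.5 × 0.19 = 9.025
  Written exam 61 × 0.44 = 26.84
  Reflections 85.375 × 0.14 = 11.9525
  Problem sets 90 × 0.07 = 6.3
Sum = 61.5475
61.5475 is ≥ 59 and < 66 → D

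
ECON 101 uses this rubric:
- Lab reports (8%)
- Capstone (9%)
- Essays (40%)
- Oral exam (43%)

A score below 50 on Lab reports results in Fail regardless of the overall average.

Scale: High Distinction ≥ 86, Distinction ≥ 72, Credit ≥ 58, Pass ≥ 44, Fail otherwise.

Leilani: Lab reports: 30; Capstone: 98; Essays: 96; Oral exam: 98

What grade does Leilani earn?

Fail

Lab reports score 30 < 50: minimum not met.
Weighted total:
  Lab reports 30 × 0.08 = 2.4
  Capstone 98 × 0.09 = 8.82
  Essays 96 × 0.4 = 38.4
  Oral exam 98 × 0.43 = 42.14
Sum = 91.76
Because the Lab reports minimum was not met, the result is Fail.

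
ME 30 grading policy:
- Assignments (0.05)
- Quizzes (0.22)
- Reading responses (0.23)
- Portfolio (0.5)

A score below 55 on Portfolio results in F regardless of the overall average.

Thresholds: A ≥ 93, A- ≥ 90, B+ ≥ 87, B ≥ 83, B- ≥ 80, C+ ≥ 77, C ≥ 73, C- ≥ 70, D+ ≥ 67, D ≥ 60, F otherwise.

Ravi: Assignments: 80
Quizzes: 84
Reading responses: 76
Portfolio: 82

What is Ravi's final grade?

B-

Portfolio score 82 ≥ 55: minimum met.
Weighted total:
  Assignments 80 × 0.05 = 4
  Quizzes 84 × 0.22 = 18.48
  Reading responses 76 × 0.23 = 17.48
  Portfolio 82 × 0.5 = 41
Sum = 80.96
80.96 is ≥ 80 and < 83 → B-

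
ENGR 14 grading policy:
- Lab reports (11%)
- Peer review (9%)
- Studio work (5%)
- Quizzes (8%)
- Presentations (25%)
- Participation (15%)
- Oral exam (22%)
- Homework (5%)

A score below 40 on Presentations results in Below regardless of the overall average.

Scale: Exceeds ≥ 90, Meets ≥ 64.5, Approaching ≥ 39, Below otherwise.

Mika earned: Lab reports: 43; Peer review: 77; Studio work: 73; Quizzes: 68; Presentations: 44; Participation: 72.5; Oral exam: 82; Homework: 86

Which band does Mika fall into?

Meets

Presentations score 44 ≥ 40: minimum met.
Weighted total:
  Lab reports 43 × 0.11 = 4.73
  Peer review 77 × 0.09 = 6.93
  Studio work 73 × 0.05 = 3.65
  Quizzes 68 × 0.08 = 5.44
  Presentations 44 × 0.25 = 11
  Participation 72.5 × 0.15 = 10.875
  Oral exam 82 × 0.22 = 18.04
  Homework 86 × 0.05 = 4.3
Sum = 64.965
64.965 is ≥ 64.5 and < 90 → Meets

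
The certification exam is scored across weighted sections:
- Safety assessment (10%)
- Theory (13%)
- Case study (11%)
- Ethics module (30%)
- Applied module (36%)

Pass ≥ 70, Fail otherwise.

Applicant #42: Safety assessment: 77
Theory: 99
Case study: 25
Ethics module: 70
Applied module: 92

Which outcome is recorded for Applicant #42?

Pass

Weighted total:
  Safety assessment 77 × 0.1 = 7.7
  Theory 99 × 0.13 = 12.87
  Case study 25 × 0.11 = 2.75
  Ethics module 70 × 0.3 = 21
  Applied module 92 × 0.36 = 33.12
Sum = 77.44
77.44 ≥ 70 → Pass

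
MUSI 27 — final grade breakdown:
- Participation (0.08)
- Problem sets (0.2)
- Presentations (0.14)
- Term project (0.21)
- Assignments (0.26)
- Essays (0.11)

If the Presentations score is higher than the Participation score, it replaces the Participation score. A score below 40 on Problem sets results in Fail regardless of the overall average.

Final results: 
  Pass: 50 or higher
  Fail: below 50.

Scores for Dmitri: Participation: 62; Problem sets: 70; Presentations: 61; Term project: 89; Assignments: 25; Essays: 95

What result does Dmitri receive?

Pass

Presentations (61) ≤ Participation (62), so Participation stays at 62.
Problem sets score 70 ≥ 40: minimum met.
Weighted total:
  Participation 62 × 0.08 = 4.96
  Problem sets 70 × 0.2 = 14
  Presentations 61 × 0.14 = 8.54
  Term project 89 × 0.21 = 18.69
  Assignments 25 × 0.26 = 6.5
  Essays 95 × 0.11 = 10.45
Sum = 63.14
63.14 ≥ 50 → Pass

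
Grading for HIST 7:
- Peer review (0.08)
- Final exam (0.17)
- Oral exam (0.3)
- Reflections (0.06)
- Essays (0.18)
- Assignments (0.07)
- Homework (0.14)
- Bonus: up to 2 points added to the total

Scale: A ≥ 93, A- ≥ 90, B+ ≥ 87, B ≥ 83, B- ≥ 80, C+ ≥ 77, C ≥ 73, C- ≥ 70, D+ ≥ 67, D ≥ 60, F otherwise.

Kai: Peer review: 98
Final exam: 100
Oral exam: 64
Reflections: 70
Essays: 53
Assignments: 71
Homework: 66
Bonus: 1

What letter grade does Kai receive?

C-

Weighted total:
  Peer review 98 × 0.08 = 7.84
  Final exam 100 × 0.17 = 17
  Oral exam 64 × 0.3 = 19.2
  Reflections 70 × 0.06 = 4.2
  Essays 53 × 0.18 = 9.54
  Assignments 71 × 0.07 = 4.97
  Homework 66 × 0.14 = 9.24
Sum = 71.99
Bonus: 71.99 + 1 = 72.99
72.99 is ≥ 70 and < 73 → C-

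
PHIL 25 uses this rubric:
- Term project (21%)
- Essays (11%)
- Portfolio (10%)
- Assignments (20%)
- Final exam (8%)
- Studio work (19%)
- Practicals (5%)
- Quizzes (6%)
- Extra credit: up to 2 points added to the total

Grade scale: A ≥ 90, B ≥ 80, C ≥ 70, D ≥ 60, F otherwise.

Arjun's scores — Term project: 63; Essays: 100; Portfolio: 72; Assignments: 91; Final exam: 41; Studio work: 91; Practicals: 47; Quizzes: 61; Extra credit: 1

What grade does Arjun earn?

C

Weighted total:
  Term project 63 × 0.21 = 13.23
  Essays 100 × 0.11 = 11
  Portfolio 72 × 0.1 = 7.2
  Assignments 91 × 0.2 = 18.2
  Final exam 41 × 0.08 = 3.28
  Studio work 91 × 0.19 = 17.29
  Practicals 47 × 0.05 = 2.35
  Quizzes 61 × 0.06 = 3.66
Sum = 76.21
Extra credit: 76.21 + 1 = 77.21
77.21 is ≥ 70 and < 80 → C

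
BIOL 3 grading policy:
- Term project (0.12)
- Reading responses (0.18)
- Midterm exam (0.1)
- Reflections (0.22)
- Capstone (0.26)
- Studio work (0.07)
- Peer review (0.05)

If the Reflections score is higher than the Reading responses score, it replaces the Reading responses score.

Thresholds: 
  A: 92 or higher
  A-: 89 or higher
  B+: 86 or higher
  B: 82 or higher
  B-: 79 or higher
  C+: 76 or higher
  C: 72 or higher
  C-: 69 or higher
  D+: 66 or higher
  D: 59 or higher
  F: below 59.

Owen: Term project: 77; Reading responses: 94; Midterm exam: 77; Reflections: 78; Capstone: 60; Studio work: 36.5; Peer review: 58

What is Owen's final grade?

Reflections (78) ≤ Reading responses (94), so Reading responses stays at 94.
Weighted total:
  Term project 77 × 0.12 = 9.24
  Reading responses 94 × 0.18 = 16.92
  Midterm exam 77 × 0.1 = 7.7
  Reflections 78 × 0.22 = 17.16
  Capstone 60 × 0.26 = 15.6
  Studio work 36.5 × 0.07 = 2.555
  Peer review 58 × 0.05 = 2.9
Sum = 72.075
72.075 is ≥ 72 and < 76 → C

C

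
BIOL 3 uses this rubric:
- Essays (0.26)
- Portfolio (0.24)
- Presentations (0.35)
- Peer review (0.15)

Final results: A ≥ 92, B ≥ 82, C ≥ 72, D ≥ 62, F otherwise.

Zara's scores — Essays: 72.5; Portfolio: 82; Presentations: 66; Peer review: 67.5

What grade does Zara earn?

Weighted total:
  Essays 72.5 × 0.26 = 18.85
  Portfolio 82 × 0.24 = 19.68
  Presentations 66 × 0.35 = 23.1
  Peer review 67.5 × 0.15 = 10.125
Sum = 71.755
71.755 is ≥ 62 and < 72 → D

D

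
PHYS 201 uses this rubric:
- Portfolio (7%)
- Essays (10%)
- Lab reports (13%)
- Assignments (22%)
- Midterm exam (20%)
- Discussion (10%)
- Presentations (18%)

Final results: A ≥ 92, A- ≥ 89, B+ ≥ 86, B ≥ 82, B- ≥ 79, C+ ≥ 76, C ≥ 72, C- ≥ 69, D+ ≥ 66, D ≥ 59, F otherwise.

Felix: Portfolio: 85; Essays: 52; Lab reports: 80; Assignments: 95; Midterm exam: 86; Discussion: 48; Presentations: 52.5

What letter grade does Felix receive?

C

Weighted total:
  Portfolio 85 × 0.07 = 5.95
  Essays 52 × 0.1 = 5.2
  Lab reports 80 × 0.13 = 10.4
  Assignments 95 × 0.22 = 20.9
  Midterm exam 86 × 0.2 = 17.2
  Discussion 48 × 0.1 = 4.8
  Presentations 52.5 × 0.18 = 9.45
Sum = 73.9
73.9 is ≥ 72 and < 76 → C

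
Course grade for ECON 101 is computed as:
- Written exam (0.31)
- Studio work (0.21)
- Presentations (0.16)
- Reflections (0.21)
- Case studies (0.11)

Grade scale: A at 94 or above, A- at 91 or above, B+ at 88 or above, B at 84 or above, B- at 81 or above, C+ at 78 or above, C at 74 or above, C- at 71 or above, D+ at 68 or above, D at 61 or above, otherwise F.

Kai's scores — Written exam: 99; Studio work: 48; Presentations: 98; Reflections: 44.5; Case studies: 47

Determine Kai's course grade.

D+

Weighted total:
  Written exam 99 × 0.31 = 30.69
  Studio work 48 × 0.21 = 10.08
  Presentations 98 × 0.16 = 15.68
  Reflections 44.5 × 0.21 = 9.345
  Case studies 47 × 0.11 = 5.17
Sum = 70.965
70.965 is ≥ 68 and < 71 → D+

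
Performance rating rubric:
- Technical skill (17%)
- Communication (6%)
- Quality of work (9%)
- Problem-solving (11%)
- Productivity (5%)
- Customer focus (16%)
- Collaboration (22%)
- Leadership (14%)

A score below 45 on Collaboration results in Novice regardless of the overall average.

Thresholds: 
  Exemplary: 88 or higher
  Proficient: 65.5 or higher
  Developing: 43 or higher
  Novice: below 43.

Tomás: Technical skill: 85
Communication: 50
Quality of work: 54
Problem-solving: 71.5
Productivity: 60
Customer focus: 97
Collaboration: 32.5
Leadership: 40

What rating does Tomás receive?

Novice

Collaboration score 32.5 < 45: minimum not met.
Weighted total:
  Technical skill 85 × 0.17 = 14.45
  Communication 50 × 0.06 = 3
  Quality of work 54 × 0.09 = 4.86
  Problem-solving 71.5 × 0.11 = 7.865
  Productivity 60 × 0.05 = 3
  Customer focus 97 × 0.16 = 15.52
  Collaboration 32.5 × 0.22 = 7.15
  Leadership 40 × 0.14 = 5.6
Sum = 61.445
Because the Collaboration minimum was not met, the result is Novice.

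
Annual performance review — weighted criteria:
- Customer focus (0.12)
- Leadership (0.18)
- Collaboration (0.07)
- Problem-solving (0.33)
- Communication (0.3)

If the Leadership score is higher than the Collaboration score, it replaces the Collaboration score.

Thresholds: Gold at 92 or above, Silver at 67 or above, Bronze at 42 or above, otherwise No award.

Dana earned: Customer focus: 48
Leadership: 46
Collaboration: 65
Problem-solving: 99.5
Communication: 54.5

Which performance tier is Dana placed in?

Silver

Leadership (46) ≤ Collaboration (65), so Collaboration stays at 65.
Weighted total:
  Customer focus 48 × 0.12 = 5.76
  Leadership 46 × 0.18 = 8.28
  Collaboration 65 × 0.07 = 4.55
  Problem-solving 99.5 × 0.33 = 32.835
  Communication 54.5 × 0.3 = 16.35
Sum = 67.775
67.775 is ≥ 67 and < 92 → Silver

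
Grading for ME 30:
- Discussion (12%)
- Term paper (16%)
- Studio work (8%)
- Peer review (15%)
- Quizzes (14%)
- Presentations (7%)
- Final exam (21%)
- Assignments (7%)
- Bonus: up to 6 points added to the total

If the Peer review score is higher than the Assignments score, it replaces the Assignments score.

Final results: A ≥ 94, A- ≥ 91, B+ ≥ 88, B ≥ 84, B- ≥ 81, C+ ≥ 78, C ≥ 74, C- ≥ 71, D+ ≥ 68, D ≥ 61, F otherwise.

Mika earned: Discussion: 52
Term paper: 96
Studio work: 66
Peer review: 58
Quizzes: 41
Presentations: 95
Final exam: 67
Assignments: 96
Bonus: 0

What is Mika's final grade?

Peer review (58) ≤ Assignments (96), so Assignments stays at 96.
Weighted total:
  Discussion 52 × 0.12 = 6.24
  Term paper 96 × 0.16 = 15.36
  Studio work 66 × 0.08 = 5.28
  Peer review 58 × 0.15 = 8.7
  Quizzes 41 × 0.14 = 5.74
  Presentations 95 × 0.07 = 6.65
  Final exam 67 × 0.21 = 14.07
  Assignments 96 × 0.07 = 6.72
Sum = 68.76
Bonus: 68.76 + 0 = 68.76
68.76 is ≥ 68 and < 71 → D+

D+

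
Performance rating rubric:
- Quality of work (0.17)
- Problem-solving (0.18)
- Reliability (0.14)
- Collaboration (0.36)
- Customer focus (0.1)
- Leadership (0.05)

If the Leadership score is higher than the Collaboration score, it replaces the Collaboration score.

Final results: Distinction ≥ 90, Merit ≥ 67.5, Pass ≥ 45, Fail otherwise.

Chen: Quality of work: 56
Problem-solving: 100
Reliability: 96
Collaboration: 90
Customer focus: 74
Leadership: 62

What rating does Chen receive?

Merit

Leadership (62) ≤ Collaboration (90), so Collaboration stays at 90.
Weighted total:
  Quality of work 56 × 0.17 = 9.52
  Problem-solving 100 × 0.18 = 18
  Reliability 96 × 0.14 = 13.44
  Collaboration 90 × 0.36 = 32.4
  Customer focus 74 × 0.1 = 7.4
  Leadership 62 × 0.05 = 3.1
Sum = 83.86
83.86 is ≥ 67.5 and < 90 → Merit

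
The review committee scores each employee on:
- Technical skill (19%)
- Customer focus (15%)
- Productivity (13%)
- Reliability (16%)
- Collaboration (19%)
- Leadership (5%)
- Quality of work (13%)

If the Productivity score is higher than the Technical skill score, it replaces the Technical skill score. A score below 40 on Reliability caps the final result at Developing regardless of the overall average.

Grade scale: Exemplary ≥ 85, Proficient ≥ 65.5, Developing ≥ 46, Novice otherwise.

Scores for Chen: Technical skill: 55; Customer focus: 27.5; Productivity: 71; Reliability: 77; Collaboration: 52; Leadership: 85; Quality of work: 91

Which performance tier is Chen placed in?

Productivity (71) > Technical skill (55), so Technical skill counts as 71.
Reliability score 77 ≥ 40: minimum met.
Weighted total:
  Technical skill 71 × 0.19 = 13.49
  Customer focus 27.5 × 0.15 = 4.125
  Productivity 71 × 0.13 = 9.23
  Reliability 77 × 0.16 = 12.32
  Collaboration 52 × 0.19 = 9.88
  Leadership 85 × 0.05 = 4.25
  Quality of work 91 × 0.13 = 11.83
Sum = 65.125
65.125 is ≥ 46 and < 65.5 → Developing

Developing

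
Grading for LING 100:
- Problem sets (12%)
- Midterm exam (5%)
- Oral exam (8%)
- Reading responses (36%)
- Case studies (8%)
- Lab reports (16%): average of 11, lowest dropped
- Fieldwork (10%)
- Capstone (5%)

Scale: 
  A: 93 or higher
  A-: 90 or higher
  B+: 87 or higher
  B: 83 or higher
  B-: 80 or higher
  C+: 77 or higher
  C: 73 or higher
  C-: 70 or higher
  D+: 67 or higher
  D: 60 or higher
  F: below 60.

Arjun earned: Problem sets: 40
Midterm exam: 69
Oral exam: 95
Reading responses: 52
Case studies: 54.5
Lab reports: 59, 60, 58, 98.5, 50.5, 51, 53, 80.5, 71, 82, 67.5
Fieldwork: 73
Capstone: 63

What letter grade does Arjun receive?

Lab reports: drop 50.5 → average of remaining 10 = 680.5/10 = 68.05
Weighted total:
  Problem sets 40 × 0.12 = 4.8
  Midterm exam 69 × 0.05 = 3.45
  Oral exam 95 × 0.08 = 7.6
  Reading responses 52 × 0.36 = 18.72
  Case studies 54.5 × 0.08 = 4.36
  Lab reports 68.05 × 0.16 = 10.888
  Fieldwork 73 × 0.1 = 7.3
  Capstone 63 × 0.05 = 3.15
Sum = 60.268
60.268 is ≥ 60 and < 67 → D

D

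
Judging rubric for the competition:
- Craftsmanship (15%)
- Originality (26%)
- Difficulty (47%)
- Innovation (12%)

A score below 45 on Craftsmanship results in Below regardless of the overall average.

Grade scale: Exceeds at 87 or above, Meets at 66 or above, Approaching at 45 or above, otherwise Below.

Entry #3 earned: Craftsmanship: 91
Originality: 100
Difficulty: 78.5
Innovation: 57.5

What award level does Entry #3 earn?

Meets

Craftsmanship score 91 ≥ 45: minimum met.
Weighted total:
  Craftsmanship 91 × 0.15 = 13.65
  Originality 100 × 0.26 = 26
  Difficulty 78.5 × 0.47 = 36.895
  Innovation 57.5 × 0.12 = 6.9
Sum = 83.445
83.445 is ≥ 66 and < 87 → Meets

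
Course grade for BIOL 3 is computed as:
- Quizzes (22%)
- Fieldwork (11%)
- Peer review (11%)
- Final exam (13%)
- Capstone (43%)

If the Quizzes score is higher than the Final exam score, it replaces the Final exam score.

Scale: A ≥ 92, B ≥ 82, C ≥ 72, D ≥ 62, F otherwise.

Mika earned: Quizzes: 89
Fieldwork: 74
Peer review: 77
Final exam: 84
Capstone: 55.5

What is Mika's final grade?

D

Quizzes (89) > Final exam (84), so Final exam counts as 89.
Weighted total:
  Quizzes 89 × 0.22 = 19.58
  Fieldwork 74 × 0.11 = 8.14
  Peer review 77 × 0.11 = 8.47
  Final exam 89 × 0.13 = 11.57
  Capstone 55.5 × 0.43 = 23.865
Sum = 71.625
71.625 is ≥ 62 and < 72 → D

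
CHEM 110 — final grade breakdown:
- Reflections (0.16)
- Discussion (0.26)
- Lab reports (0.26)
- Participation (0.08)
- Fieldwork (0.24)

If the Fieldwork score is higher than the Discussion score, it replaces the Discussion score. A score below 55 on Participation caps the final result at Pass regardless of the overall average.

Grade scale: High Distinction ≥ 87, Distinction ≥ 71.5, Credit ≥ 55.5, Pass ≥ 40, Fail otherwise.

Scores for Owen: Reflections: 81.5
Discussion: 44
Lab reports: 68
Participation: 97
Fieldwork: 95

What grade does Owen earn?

Fieldwork (95) > Discussion (44), so Discussion counts as 95.
Participation score 97 ≥ 55: minimum met.
Weighted total:
  Reflections 81.5 × 0.16 = 13.04
  Discussion 95 × 0.26 = 24.7
  Lab reports 68 × 0.26 = 17.68
  Participation 97 × 0.08 = 7.76
  Fieldwork 95 × 0.24 = 22.8
Sum = 85.98
85.98 is ≥ 71.5 and < 87 → Distinction

Distinction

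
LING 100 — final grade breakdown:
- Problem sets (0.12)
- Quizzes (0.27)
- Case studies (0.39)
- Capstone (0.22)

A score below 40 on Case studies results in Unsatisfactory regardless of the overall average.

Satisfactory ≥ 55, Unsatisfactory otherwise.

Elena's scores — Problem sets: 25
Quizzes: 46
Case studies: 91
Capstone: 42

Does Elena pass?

Satisfactory

Case studies score 91 ≥ 40: minimum met.
Weighted total:
  Problem sets 25 × 0.12 = 3
  Quizzes 46 × 0.27 = 12.42
  Case studies 91 × 0.39 = 35.49
  Capstone 42 × 0.22 = 9.24
Sum = 60.15
60.15 ≥ 55 → Satisfactory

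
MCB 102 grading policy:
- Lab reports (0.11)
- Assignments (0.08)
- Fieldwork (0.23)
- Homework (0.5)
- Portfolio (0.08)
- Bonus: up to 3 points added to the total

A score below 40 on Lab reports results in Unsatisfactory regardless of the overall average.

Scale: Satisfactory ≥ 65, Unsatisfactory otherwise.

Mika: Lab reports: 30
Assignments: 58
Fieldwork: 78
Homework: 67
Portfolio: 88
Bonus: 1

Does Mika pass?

Lab reports score 30 < 40: minimum not met.
Weighted total:
  Lab reports 30 × 0.11 = 3.3
  Assignments 58 × 0.08 = 4.64
  Fieldwork 78 × 0.23 = 17.94
  Homework 67 × 0.5 = 33.5
  Portfolio 88 × 0.08 = 7.04
Sum = 66.42
Bonus: 66.42 + 1 = 67.42
Because the Lab reports minimum was not met, the result is Unsatisfactory.

Unsatisfactory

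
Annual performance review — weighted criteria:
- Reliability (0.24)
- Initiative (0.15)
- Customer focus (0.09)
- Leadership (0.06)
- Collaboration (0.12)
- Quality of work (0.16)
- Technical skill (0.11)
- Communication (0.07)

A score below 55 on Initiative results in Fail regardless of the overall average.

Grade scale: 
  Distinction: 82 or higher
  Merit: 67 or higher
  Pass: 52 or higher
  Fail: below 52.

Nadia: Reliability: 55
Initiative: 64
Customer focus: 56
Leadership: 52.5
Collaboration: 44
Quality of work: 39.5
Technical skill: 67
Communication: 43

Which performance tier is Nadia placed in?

Initiative score 64 ≥ 55: minimum met.
Weighted total:
  Reliability 55 × 0.24 = 13.2
  Initiative 64 × 0.15 = 9.6
  Customer focus 56 × 0.09 = 5.04
  Leadership 52.5 × 0.06 = 3.15
  Collaboration 44 × 0.12 = 5.28
  Quality of work 39.5 × 0.16 = 6.32
  Technical skill 67 × 0.11 = 7.37
  Communication 43 × 0.07 = 3.01
Sum = 52.97
52.97 is ≥ 52 and < 67 → Pass

Pass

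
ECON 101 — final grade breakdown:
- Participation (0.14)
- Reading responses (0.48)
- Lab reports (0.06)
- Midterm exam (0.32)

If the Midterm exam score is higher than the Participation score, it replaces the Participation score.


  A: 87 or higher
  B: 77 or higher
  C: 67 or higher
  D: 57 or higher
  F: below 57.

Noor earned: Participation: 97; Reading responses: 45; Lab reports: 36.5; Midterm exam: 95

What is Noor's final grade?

C

Midterm exam (95) ≤ Participation (97), so Participation stays at 97.
Weighted total:
  Participation 97 × 0.14 = 13.58
  Reading responses 45 × 0.48 = 21.6
  Lab reports 36.5 × 0.06 = 2.19
  Midterm exam 95 × 0.32 = 30.4
Sum = 67.77
67.77 is ≥ 67 and < 77 → C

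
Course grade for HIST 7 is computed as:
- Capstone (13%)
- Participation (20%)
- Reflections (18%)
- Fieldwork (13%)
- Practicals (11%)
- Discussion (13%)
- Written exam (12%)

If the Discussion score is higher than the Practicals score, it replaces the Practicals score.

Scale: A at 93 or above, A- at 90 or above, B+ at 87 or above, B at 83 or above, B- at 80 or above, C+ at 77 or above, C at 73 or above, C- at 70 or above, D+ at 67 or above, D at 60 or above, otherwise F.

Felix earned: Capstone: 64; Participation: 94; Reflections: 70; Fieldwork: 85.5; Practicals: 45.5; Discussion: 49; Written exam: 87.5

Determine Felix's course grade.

C

Discussion (49) > Practicals (45.5), so Practicals counts as 49.
Weighted total:
  Capstone 64 × 0.13 = 8.32
  Participation 94 × 0.2 = 18.8
  Reflections 70 × 0.18 = 12.6
  Fieldwork 85.5 × 0.13 = 11.115
  Practicals 49 × 0.11 = 5.39
  Discussion 49 × 0.13 = 6.37
  Written exam 87.5 × 0.12 = 10.5
Sum = 73.095
73.095 is ≥ 73 and < 77 → C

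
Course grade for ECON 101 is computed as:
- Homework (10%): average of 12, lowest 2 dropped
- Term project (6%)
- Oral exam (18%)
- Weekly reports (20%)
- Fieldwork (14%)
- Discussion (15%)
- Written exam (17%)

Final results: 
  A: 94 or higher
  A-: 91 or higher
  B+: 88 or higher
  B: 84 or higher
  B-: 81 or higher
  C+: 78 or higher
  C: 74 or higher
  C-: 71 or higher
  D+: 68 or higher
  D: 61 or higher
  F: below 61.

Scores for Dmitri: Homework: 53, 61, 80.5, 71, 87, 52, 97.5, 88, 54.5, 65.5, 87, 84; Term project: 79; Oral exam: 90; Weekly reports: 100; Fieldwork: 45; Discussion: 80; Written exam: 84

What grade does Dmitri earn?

Homework: drop 52, 53 → average of remaining 10 = 776/10 = 77.6
Weighted total:
  Homework 77.6 × 0.1 = 7.76
  Term project 79 × 0.06 = 4.74
  Oral exam 90 × 0.18 = 16.2
  Weekly reports 100 × 0.2 = 20
  Fieldwork 45 × 0.14 = 6.3
  Discussion 80 × 0.15 = 12
  Written exam 84 × 0.17 = 14.28
Sum = 81.28
81.28 is ≥ 81 and < 84 → B-

B-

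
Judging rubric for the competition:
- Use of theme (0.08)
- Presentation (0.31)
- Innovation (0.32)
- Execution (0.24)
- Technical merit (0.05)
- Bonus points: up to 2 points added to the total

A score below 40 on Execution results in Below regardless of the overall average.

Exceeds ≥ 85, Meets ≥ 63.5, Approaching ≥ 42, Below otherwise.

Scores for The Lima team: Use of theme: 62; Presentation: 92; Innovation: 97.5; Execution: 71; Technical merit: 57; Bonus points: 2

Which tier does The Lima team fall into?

Execution score 71 ≥ 40: minimum met.
Weighted total:
  Use of theme 62 × 0.08 = 4.96
  Presentation 92 × 0.31 = 28.52
  Innovation 97.5 × 0.32 = 31.2
  Execution 71 × 0.24 = 17.04
  Technical merit 57 × 0.05 = 2.85
Sum = 84.57
Bonus points: 84.57 + 2 = 86.57
86.57 ≥ 85 → Exceeds

Exceeds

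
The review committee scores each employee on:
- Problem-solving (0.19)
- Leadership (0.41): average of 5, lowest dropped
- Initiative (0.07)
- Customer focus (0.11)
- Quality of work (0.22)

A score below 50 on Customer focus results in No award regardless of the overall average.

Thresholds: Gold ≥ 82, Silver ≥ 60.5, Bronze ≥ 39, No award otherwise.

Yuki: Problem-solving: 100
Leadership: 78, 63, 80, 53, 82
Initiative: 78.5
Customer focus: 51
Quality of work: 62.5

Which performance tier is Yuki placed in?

Silver

Leadership: drop 53 → average of remaining 4 = 303/4 = 75.75
Customer focus score 51 ≥ 50: minimum met.
Weighted total:
  Problem-solving 100 × 0.19 = 19
  Leadership 75.75 × 0.41 = 31.0575
  Initiative 78.5 × 0.07 = 5.495
  Customer focus 51 × 0.11 = 5.61
  Quality of work 62.5 × 0.22 = 13.75
Sum = 74.9125
74.9125 is ≥ 60.5 and < 82 → Silver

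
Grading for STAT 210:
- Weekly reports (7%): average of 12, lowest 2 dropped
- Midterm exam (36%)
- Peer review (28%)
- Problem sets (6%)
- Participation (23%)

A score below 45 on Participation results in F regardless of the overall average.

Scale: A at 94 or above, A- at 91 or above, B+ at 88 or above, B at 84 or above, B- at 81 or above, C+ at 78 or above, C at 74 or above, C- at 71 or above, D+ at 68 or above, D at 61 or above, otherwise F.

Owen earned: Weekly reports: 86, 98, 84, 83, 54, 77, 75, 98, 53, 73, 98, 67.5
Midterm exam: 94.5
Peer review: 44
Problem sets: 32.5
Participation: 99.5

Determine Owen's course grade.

Weekly reports: drop 53, 54 → average of remaining 10 = 839.5/10 = 83.95
Participation score 99.5 ≥ 45: minimum met.
Weighted total:
  Weekly reports 83.95 × 0.07 = 5.8765
  Midterm exam 94.5 × 0.36 = 34.02
  Peer review 44 × 0.28 = 12.32
  Problem sets 32.5 × 0.06 = 1.95
  Participation 99.5 × 0.23 = 22.885
Sum = 77.0515
77.0515 is ≥ 74 and < 78 → C

C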